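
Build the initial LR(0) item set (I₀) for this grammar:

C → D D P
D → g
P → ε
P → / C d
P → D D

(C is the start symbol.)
{ [C → . D D P], [C' → . C], [D → . g] }

First, augment the grammar with C' → C
I₀ = CLOSURE({ [C' → . C] }):
  [C' → . C] has the dot before C: add [C → . D D P]
  [C → . D D P] has the dot before D: add [D → . g]
No further items can be added.

I₀ = { [C → . D D P], [C' → . C], [D → . g] }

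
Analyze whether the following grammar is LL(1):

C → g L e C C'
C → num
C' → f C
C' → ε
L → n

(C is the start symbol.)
A grammar is LL(1) if for each non-terminal N with multiple productions, the predict sets of those productions are pairwise disjoint, where PREDICT(N → α) = (FIRST(α) \ {ε}) ∪ (FOLLOW(N) if α ⇒* ε).

Relevant sets:
  FOLLOW(C') = { $, 'f' }

For C:
  PREDICT(C → g L e C C') = { 'g' }
  PREDICT(C → num) = { 'num' }
For C':
  PREDICT(C' → f C) = { 'f' }
  PREDICT(C' → ε) = { $, 'f' }
L has a single production, so nothing to check there.

Conflict found: Predict set conflict for C': { 'f' }
The grammar is NOT LL(1).

Answer: No. Predict set conflict for C': { 'f' }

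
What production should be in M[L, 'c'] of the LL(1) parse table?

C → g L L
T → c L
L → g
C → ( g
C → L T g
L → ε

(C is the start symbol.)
L → ε

To find M[L, 'c'], we find productions for L where 'c' is in the predict set (PREDICT(N → α) = (FIRST(α) \ {ε}) ∪ (FOLLOW(N) if α ⇒* ε)).

Relevant sets:
  FOLLOW(L) = { $, 'c', 'g' }

L → g: PREDICT = { 'g' }
L → ε: PREDICT = { $, 'c', 'g' }
  'c' is in predict set, so this production goes in M[L, 'c']

M[L, 'c'] = L → ε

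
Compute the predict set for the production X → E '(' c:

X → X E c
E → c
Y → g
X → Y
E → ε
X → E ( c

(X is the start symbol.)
PREDICT(X → E '(' c) = (FIRST(RHS) \ {ε}) ∪ (FOLLOW(X) if ε ∈ FIRST(RHS), i.e. RHS ⇒* ε)
FIRST(E) = { 'c', ε }
FIRST(E '(' c) = { '(', 'c' }
ε ∉ FIRST(E '(' c), so FOLLOW(X) is not added.
PREDICT(X → E '(' c) = { '(', 'c' }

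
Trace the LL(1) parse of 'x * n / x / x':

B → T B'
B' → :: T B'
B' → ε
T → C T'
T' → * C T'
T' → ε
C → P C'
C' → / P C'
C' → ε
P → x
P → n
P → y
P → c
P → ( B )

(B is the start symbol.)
Stack is shown with the top on the left.

Stack           Input            Action
---------------------------------------
B $             x * n / x / x $  output B → T B'
T B' $          x * n / x / x $  output T → C T'
C T' B' $       x * n / x / x $  output C → P C'
P C' T' B' $    x * n / x / x $  output P → x
x C' T' B' $    x * n / x / x $  match 'x'
C' T' B' $      * n / x / x $    output C' → ε
T' B' $         * n / x / x $    output T' → * C T'
* C T' B' $     * n / x / x $    match '*'
C T' B' $       n / x / x $      output C → P C'
P C' T' B' $    n / x / x $      output P → n
n C' T' B' $    n / x / x $      match 'n'
C' T' B' $      / x / x $        output C' → / P C'
/ P C' T' B' $  / x / x $        match '/'
P C' T' B' $    x / x $          output P → x
x C' T' B' $    x / x $          match 'x'
C' T' B' $      / x $            output C' → / P C'
/ P C' T' B' $  / x $            match '/'
P C' T' B' $    x $              output P → x
x C' T' B' $    x $              match 'x'
C' T' B' $      $                output C' → ε
T' B' $         $                output T' → ε
B' $            $                output B' → ε
$               $                accept

The string is accepted.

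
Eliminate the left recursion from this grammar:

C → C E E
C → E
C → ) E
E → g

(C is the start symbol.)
C is directly left-recursive. The standard transformation for
  A → A α₁ | ... | A α_m | β₁ | ... | β_n
is
  A  → β₁ A' | ... | β_n A'
  A' → α₁ A' | ... | α_m A' | ε

C → E becomes C → E C'
C → ) E becomes C → ) E C'
C → C E E becomes C' → E E C'
Add C' → ε

Productions for other non-terminals are unchanged:
  E → g

Resulting grammar:
C → E C'
C → ) E C'
C' → E E C'
C' → ε
E → g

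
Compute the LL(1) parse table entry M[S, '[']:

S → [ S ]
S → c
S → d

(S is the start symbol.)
To find M[S, '['], we find productions for S where '[' is in the predict set (PREDICT(N → α) = (FIRST(α) \ {ε}) ∪ (FOLLOW(N) if α ⇒* ε)).

S → [ S ]: PREDICT = { '[' }
  '[' is in predict set, so this production goes in M[S, '[']
S → c: PREDICT = { 'c' }
S → d: PREDICT = { 'd' }

M[S, '['] = S → [ S ]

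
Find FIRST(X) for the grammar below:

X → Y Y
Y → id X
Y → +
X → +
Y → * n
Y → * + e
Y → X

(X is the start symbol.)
{ '*', '+', 'id' }

FIRST sets of the other non-terminals involved (by the same procedure, iterated to a fixed point):
  FIRST(Y) = { '*', '+', 'id' }

From X → Y Y:
  - Y is a non-terminal: add FIRST(Y) \ {ε} = { '*', '+', 'id' }
    Y is not nullable, so stop
From X → +:
  - '+' is a terminal: add '+' and stop

Collecting: FIRST(X) = { '*', '+', 'id' }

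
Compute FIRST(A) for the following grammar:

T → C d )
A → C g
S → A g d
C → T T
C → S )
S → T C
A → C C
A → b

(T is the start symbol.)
To compute FIRST(A), examine every production with A on the left-hand side, reading each right-hand side left to right until a non-nullable symbol is reached.

FIRST sets of the other non-terminals involved (by the same procedure, iterated to a fixed point):
  FIRST(C) = { 'b' }

From A → C g:
  - C is a non-terminal: add FIRST(C) \ {ε} = { 'b' }
    C is not nullable, so stop
From A → C C:
  - C is a non-terminal: add FIRST(C) \ {ε} = { 'b' }
    C is not nullable, so stop
From A → b:
  - b is a terminal: add 'b' and stop

Collecting: FIRST(A) = { 'b' }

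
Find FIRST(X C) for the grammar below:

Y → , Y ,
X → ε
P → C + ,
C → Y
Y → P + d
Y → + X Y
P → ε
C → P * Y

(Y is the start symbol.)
{ '*', '+', ',' }

FIRST sets of the non-terminals involved (from the grammar, by fixed-point iteration):
  FIRST(X) = { ε }
  FIRST(C) = { '*', '+', ',' }

To compute FIRST(X C), process the symbols left to right:
Symbol X is a non-terminal. Add FIRST(X) \ {ε} = { }
X is nullable (ε ∈ FIRST(X)), continue to the next symbol.
Symbol C is a non-terminal. Add FIRST(C) \ {ε} = { '*', '+', ',' }
C is not nullable (ε ∉ FIRST(C)), so stop here.
FIRST(X C) = { '*', '+', ',' }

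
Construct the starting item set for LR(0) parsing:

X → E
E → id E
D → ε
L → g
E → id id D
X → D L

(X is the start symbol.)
{ [D → .], [E → . id E], [E → . id id D], [X → . D L], [X → . E], [X' → . X] }

First, augment the grammar with X' → X
I₀ = CLOSURE({ [X' → . X] }):
  [X' → . X] has the dot before X: add [X → . E], [X → . D L]
  [X → . E] has the dot before E: add [E → . id E], [E → . id id D]
  [X → . D L] has the dot before D: add [D → .]
No further items can be added.

I₀ = { [D → .], [E → . id E], [E → . id id D], [X → . D L], [X → . E], [X' → . X] }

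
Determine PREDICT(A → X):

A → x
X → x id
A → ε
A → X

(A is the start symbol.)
PREDICT(A → X) = (FIRST(RHS) \ {ε}) ∪ (FOLLOW(A) if ε ∈ FIRST(RHS), i.e. RHS ⇒* ε)
FIRST(X) = { 'x' }
FIRST(X) = { 'x' }
ε ∉ FIRST(X), so FOLLOW(A) is not added.
PREDICT(A → X) = { 'x' }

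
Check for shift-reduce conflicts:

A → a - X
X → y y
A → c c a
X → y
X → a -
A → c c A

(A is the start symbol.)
Yes — I6: [A → c c a .] vs [A → a . - X]; I10: [X → y .] vs [X → y . y]

Augment with A' → A and build the canonical LR(0) collection (I0 = CLOSURE({[A' → . A]}), then GOTO on every symbol after a dot until no new states appear). It has 13 states:
  I0: { [A → . a - X], [A → . c c A], [A → . c c a], [A' → . A] }  — shift
  I1: { [A' → A .] }  — accept
  I2: { [A → a . - X] }  — shift
  I3: { [A → c . c A], [A → c . c a] }  — shift
  I4: { [A → . a - X], [A → . c c A], [A → . c c a], [A → c c . A], [A → c c . a] }  — shift
  I5: { [A → c c A .] }  — reduce
  I6: { [A → a . - X], [A → c c a .] }  — shift, reduce
  I7: { [A → a - . X], [X → . a -], [X → . y y], [X → . y] }  — shift
  I8: { [A → a - X .] }  — reduce
  I9: { [X → a . -] }  — shift
  I10: { [X → y . y], [X → y .] }  — shift, reduce
  I11: { [X → y y .] }  — reduce
  I12: { [X → a - .] }  — reduce

I6 contains reduce item [A → c c a .] and shift item [A → a . - X] — shift-reduce conflict.
I10 contains reduce item [X → y .] and shift item [X → y . y] — shift-reduce conflict.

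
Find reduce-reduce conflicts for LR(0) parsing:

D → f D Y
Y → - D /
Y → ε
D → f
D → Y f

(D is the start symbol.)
Yes — I4: [D → f .] vs [Y → .]

A reduce-reduce conflict occurs when an LR(0) state has two complete items [A → α .] and [B → β .] — both call for a reduction, and with no lookahead the parser cannot choose between them.

Augment with D' → D and build the canonical LR(0) collection (I0 = CLOSURE({[D' → . D]}), then GOTO on every symbol after a dot until no new states appear). It has 10 states:
  I0: { [D → . Y f], [D → . f D Y], [D → . f], [D' → . D], [Y → . - D /], [Y → .] }  — shift, reduce
  I1: { [D → . Y f], [D → . f D Y], [D → . f], [Y → - . D /], [Y → . - D /], [Y → .] }  — shift, reduce
  I2: { [D' → D .] }  — accept
  I3: { [D → Y . f] }  — shift
  I4: { [D → . Y f], [D → . f D Y], [D → . f], [D → f . D Y], [D → f .], [Y → . - D /], [Y → .] }  — shift, 2 reduces
  I5: { [D → f D . Y], [Y → . - D /], [Y → .] }  — shift, reduce
  I6: { [D → f D Y .] }  — reduce
  I7: { [D → Y f .] }  — reduce
  I8: { [Y → - D . /] }  — shift
  I9: { [Y → - D / .] }  — reduce

I4 contains complete items [D → f .], [Y → .] — reduce-reduce conflict.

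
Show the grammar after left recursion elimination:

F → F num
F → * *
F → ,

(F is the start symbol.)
F is directly left-recursive. The standard transformation for
  A → A α₁ | ... | A α_m | β₁ | ... | β_n
is
  A  → β₁ A' | ... | β_n A'
  A' → α₁ A' | ... | α_m A' | ε

F → * * becomes F → * * F'
F → , becomes F → , F'
F → F num becomes F' → num F'
Add F' → ε

Resulting grammar:
F → * * F'
F → , F'
F' → num F'
F' → ε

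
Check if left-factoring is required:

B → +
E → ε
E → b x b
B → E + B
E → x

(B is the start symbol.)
Left-factoring is needed when two productions for the same non-terminal
share a common prefix on the right-hand side.

Productions for B:
  B → +
  B → E + B
Productions for E:
  E → ε
  E → b x b
  E → x

No common prefixes found.

Answer: No, left-factoring is not needed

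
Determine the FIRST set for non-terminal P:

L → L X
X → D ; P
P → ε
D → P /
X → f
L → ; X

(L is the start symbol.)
{ ε }

To compute FIRST(P), examine every production with P on the left-hand side, reading each right-hand side left to right until a non-nullable symbol is reached.

From P → ε:
  - ε-production, so ε ∈ FIRST(P)

Collecting: FIRST(P) = { ε }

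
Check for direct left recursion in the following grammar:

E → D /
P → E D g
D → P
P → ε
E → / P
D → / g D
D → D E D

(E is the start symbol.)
Yes, D is left-recursive

Direct left recursion occurs when N → N α for some non-terminal N (the right-hand side begins with the left-hand side itself).

E → D /: starts with D
P → E D g: starts with E
D → P: starts with P
P → ε: starts with ε
E → / P: starts with '/'
D → / g D: starts with '/'
D → D E D: LEFT RECURSIVE (starts with D)

The grammar has direct left recursion on: D.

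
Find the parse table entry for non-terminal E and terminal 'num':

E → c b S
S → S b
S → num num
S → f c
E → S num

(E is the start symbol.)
To find M[E, 'num'], we find productions for E where 'num' is in the predict set (PREDICT(N → α) = (FIRST(α) \ {ε}) ∪ (FOLLOW(N) if α ⇒* ε)).

Relevant sets:
  FIRST(S) = { 'f', 'num' }

E → c b S: PREDICT = { 'c' }
E → S num: PREDICT = { 'f', 'num' }
  'num' is in predict set, so this production goes in M[E, 'num']

M[E, 'num'] = E → S num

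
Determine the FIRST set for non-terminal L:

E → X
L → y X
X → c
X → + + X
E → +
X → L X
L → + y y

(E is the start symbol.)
From L → y X:
  - y is a terminal: add 'y' and stop
From L → + y y:
  - '+' is a terminal: add '+' and stop

Collecting: FIRST(L) = { '+', 'y' }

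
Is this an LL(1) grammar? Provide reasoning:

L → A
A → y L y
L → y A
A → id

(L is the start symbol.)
No. Predict set conflict for L: { 'y' }

Relevant sets:
  FIRST(A) = { 'id', 'y' }

For L:
  PREDICT(L → A) = { 'id', 'y' }
  PREDICT(L → y A) = { 'y' }
For A:
  PREDICT(A → y L y) = { 'y' }
  PREDICT(A → id) = { 'id' }

Conflict found: Predict set conflict for L: { 'y' }
The grammar is NOT LL(1).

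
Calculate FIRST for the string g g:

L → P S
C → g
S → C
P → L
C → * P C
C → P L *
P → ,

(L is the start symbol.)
{ 'g' }

To compute FIRST(g g), process the symbols left to right:
Symbol g is a terminal. Add 'g' and stop.
FIRST(g g) = { 'g' }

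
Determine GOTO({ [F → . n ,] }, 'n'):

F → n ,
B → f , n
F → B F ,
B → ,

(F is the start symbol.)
GOTO(I, 'n') = CLOSURE({ [A → αX.β] : [A → α.Xβ] ∈ I, X = 'n' })

Items with dot before 'n', with the dot advanced:
  [F → . n ,] → [F → n . ,]
Closure adds nothing (no advanced item has the dot before a non-terminal).

GOTO = { [F → n . ,] }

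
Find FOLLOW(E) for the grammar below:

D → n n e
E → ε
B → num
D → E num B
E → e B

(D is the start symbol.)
{ 'num' }

To compute FOLLOW(E), find every occurrence of E on a right-hand side N → α E β: add FIRST(β) \ {ε}, and if β is empty or nullable also add FOLLOW(N). Iterate to a fixed point.

In D → E num B: E is followed by num B, add FIRST(num B) \ {ε} = { 'num' }

Taking the union: FOLLOW(E) = { 'num' }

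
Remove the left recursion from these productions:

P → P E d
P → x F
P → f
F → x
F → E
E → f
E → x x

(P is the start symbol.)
P → x F P'
P → f P'
P' → E d P'
P' → ε
F → x
F → E
E → f
E → x x

P is directly left-recursive. The standard transformation for
  A → A α₁ | ... | A α_m | β₁ | ... | β_n
is
  A  → β₁ A' | ... | β_n A'
  A' → α₁ A' | ... | α_m A' | ε

P → x F becomes P → x F P'
P → f becomes P → f P'
P → P E d becomes P' → E d P'
Add P' → ε

Productions for other non-terminals are unchanged:
  F → x
  F → E
  E → f
  E → x x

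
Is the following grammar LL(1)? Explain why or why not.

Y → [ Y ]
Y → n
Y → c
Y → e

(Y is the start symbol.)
Yes, the grammar is LL(1).

A grammar is LL(1) if for each non-terminal N with multiple productions, the predict sets of those productions are pairwise disjoint, where PREDICT(N → α) = (FIRST(α) \ {ε}) ∪ (FOLLOW(N) if α ⇒* ε).

For Y:
  PREDICT(Y → '[' Y ']') = { '[' }
  PREDICT(Y → n) = { 'n' }
  PREDICT(Y → c) = { 'c' }
  PREDICT(Y → e) = { 'e' }

All predict sets are disjoint. The grammar IS LL(1).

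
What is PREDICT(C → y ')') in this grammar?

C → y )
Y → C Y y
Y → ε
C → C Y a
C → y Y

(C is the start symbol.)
PREDICT(C → y ')') = (FIRST(RHS) \ {ε}) ∪ (FOLLOW(C) if ε ∈ FIRST(RHS), i.e. RHS ⇒* ε)
FIRST(y ')') = { 'y' }
ε ∉ FIRST(y ')'), so FOLLOW(C) is not added.
PREDICT(C → y ')') = { 'y' }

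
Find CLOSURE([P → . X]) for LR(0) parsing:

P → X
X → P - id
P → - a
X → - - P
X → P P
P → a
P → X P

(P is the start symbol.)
{ [P → . - a], [P → . X P], [P → . X], [P → . a], [X → . - - P], [X → . P - id], [X → . P P] }

To compute CLOSURE, for each item [A → α.Bβ] where B is a non-terminal, add [B → .γ] for all productions B → γ; repeat for the newly added items until nothing changes.

Start with: [P → . X]
  [P → . X] has the dot before X: add [X → . P - id], [X → . - - P], [X → . P P]
  [X → . P - id] has the dot before P: add [P → . - a], [P → . a], [P → . X P]
No further items can be added.

CLOSURE = { [P → . - a], [P → . X P], [P → . X], [P → . a], [X → . - - P], [X → . P - id], [X → . P P] }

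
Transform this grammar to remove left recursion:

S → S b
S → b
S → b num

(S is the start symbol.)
S is directly left-recursive. The standard transformation for
  A → A α₁ | ... | A α_m | β₁ | ... | β_n
is
  A  → β₁ A' | ... | β_n A'
  A' → α₁ A' | ... | α_m A' | ε

S → b becomes S → b S'
S → b num becomes S → b num S'
S → S b becomes S' → b S'
Add S' → ε

Resulting grammar:
S → b S'
S → b num S'
S' → b S'
S' → ε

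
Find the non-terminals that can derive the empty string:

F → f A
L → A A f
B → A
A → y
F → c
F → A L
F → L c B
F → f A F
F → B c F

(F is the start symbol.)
None

A non-terminal is nullable if it can derive ε (the empty string): either it has an ε-production, or it has a production whose right-hand side consists entirely of nullable non-terminals.

There are no ε-productions, so no non-terminal can derive ε.
No non-terminals are nullable.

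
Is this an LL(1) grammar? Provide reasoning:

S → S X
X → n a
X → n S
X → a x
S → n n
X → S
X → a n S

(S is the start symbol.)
No. Predict set conflict for S: { 'n' }

Relevant sets:
  FIRST(S) = { 'n' }

For S:
  PREDICT(S → S X) = { 'n' }
  PREDICT(S → n n) = { 'n' }
For X:
  PREDICT(X → n a) = { 'n' }
  PREDICT(X → n S) = { 'n' }
  PREDICT(X → a x) = { 'a' }
  PREDICT(X → S) = { 'n' }
  PREDICT(X → a n S) = { 'a' }

Conflict found: Predict set conflict for S: { 'n' }
The grammar is NOT LL(1).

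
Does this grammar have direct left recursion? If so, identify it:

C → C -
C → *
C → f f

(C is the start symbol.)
Yes, C is left-recursive

Direct left recursion occurs when N → N α for some non-terminal N (the right-hand side begins with the left-hand side itself).

C → C -: LEFT RECURSIVE (starts with C)
C → *: starts with '*'
C → f f: starts with f

The grammar has direct left recursion on: C.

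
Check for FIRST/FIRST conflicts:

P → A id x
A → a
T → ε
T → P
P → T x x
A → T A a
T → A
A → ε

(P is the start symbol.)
A FIRST/FIRST conflict occurs when two productions N → α and N → β for the same non-terminal have FIRST(α) ∩ FIRST(β) ≠ ∅ (with ε ∈ FIRST of a nullable right-hand side, so two nullable alternatives also conflict).

FIRST sets of the non-terminals at (or reachable through a nullable prefix from) the front of some alternative:
  FIRST(A) = { 'a', 'id', 'x', ε }
  FIRST(T) = { 'a', 'id', 'x', ε }
  FIRST(P) = { 'a', 'id', 'x' }

Productions for P:
  P → A id x: FIRST = { 'a', 'id', 'x' }
  P → T x x: FIRST = { 'a', 'id', 'x' }
Productions for A:
  A → a: FIRST = { 'a' }
  A → T A a: FIRST = { 'a', 'id', 'x' }
  A → ε: FIRST = { ε }
Productions for T:
  T → ε: FIRST = { ε }
  T → P: FIRST = { 'a', 'id', 'x' }
  T → A: FIRST = { 'a', 'id', 'x', ε }

Conflict for P: P → A id x and P → T x x
  Overlap: { 'a', 'id', 'x' }
Conflict for A: A → a and A → T A a
  Overlap: { 'a' }
Conflict for T: T → ε and T → A
  Overlap: { ε }
Conflict for T: T → P and T → A
  Overlap: { 'a', 'id', 'x' }

Answer: Yes. P → A id x / P → T x x on { 'a', 'id', 'x' }; A → a / A → T A a on { 'a' }; T → ε / T → A on { ε }; T → P / T → A on { 'a', 'id', 'x' }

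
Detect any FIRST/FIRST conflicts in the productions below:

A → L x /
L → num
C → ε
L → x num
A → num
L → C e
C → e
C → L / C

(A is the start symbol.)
A FIRST/FIRST conflict occurs when two productions N → α and N → β for the same non-terminal have FIRST(α) ∩ FIRST(β) ≠ ∅ (with ε ∈ FIRST of a nullable right-hand side, so two nullable alternatives also conflict).

FIRST sets of the non-terminals at (or reachable through a nullable prefix from) the front of some alternative:
  FIRST(L) = { 'e', 'num', 'x' }
  FIRST(C) = { 'e', 'num', 'x', ε }

Productions for A:
  A → L x /: FIRST = { 'e', 'num', 'x' }
  A → num: FIRST = { 'num' }
Productions for L:
  L → num: FIRST = { 'num' }
  L → x num: FIRST = { 'x' }
  L → C e: FIRST = { 'e', 'num', 'x' }
Productions for C:
  C → ε: FIRST = { ε }
  C → e: FIRST = { 'e' }
  C → L / C: FIRST = { 'e', 'num', 'x' }

Conflict for A: A → L x / and A → num
  Overlap: { 'num' }
Conflict for L: L → num and L → C e
  Overlap: { 'num' }
Conflict for L: L → x num and L → C e
  Overlap: { 'x' }
Conflict for C: C → e and C → L / C
  Overlap: { 'e' }

Answer: Yes. A → L x '/' / A → num on { 'num' }; L → num / L → C e on { 'num' }; L → x num / L → C e on { 'x' }; C → e / C → L '/' C on { 'e' }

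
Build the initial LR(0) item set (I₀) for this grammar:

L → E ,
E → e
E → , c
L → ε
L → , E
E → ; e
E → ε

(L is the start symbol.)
First, augment the grammar with L' → L
I₀ = CLOSURE({ [L' → . L] }):
  [L' → . L] has the dot before L: add [L → . E ,], [L → .], [L → . , E]
  [L → . E ,] has the dot before E: add [E → . e], [E → . , c], [E → . ; e], [E → .]
No further items can be added.

I₀ = { [E → . , c], [E → . ; e], [E → . e], [E → .], [L → . , E], [L → . E ,], [L → .], [L' → . L] }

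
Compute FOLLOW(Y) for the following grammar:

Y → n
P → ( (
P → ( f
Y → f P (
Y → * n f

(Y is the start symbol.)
{ $ }

Y is the start symbol, so $ ∈ FOLLOW(Y).
Y does not occur on any right-hand side.

Taking the union: FOLLOW(Y) = { $ }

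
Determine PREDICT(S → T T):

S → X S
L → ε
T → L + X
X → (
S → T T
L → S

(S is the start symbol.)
PREDICT(S → T T) = (FIRST(RHS) \ {ε}) ∪ (FOLLOW(S) if ε ∈ FIRST(RHS), i.e. RHS ⇒* ε)
FIRST(T) = { '(', '+' }
FIRST(T T) = { '(', '+' }
ε ∉ FIRST(T T), so FOLLOW(S) is not added.
PREDICT(S → T T) = { '(', '+' }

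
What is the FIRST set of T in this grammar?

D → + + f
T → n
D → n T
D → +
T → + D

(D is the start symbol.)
To compute FIRST(T), examine every production with T on the left-hand side, reading each right-hand side left to right until a non-nullable symbol is reached.

From T → n:
  - n is a terminal: add 'n' and stop
From T → + D:
  - '+' is a terminal: add '+' and stop

Collecting: FIRST(T) = { '+', 'n' }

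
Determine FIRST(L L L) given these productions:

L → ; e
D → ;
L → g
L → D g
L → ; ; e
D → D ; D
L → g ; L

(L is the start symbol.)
{ ';', 'g' }

FIRST sets of the non-terminals involved (from the grammar, by fixed-point iteration):
  FIRST(L) = { ';', 'g' }

To compute FIRST(L L L), process the symbols left to right:
Symbol L is a non-terminal. Add FIRST(L) \ {ε} = { ';', 'g' }
L is not nullable (ε ∉ FIRST(L)), so stop here.
FIRST(L L L) = { ';', 'g' }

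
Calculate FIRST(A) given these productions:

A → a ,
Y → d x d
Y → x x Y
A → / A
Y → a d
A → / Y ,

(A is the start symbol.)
{ '/', 'a' }

From A → a ,:
  - a is a terminal: add 'a' and stop
From A → / A:
  - '/' is a terminal: add '/' and stop
From A → / Y ,:
  - '/' is a terminal: add '/' and stop

Collecting: FIRST(A) = { '/', 'a' }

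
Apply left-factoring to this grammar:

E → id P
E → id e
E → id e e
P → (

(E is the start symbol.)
E → id E'
E' → P
E' → e E''
E'' → ε
E'' → e
P → (

Left-factoring transforms A → αβ₁ | αβ₂ into A → αA' and A' → β₁ | β₂
(α is the longest common prefix among the alternatives). Repeat until
no nonterminal has two alternatives with a common prefix.

Round 1: E has alternatives sharing prefix 'id'. Introduce E': E → id E'
  Add: E' → P
  Add: E' → e
  Add: E' → e e

Round 2: E' has alternatives sharing prefix 'e'. Introduce E'': E' → e E''
  Add: E'' → ε
  Add: E'' → e

No remaining common prefixes — done.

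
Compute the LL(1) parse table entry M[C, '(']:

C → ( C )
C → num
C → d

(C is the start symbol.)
To find M[C, '('], we find productions for C where '(' is in the predict set (PREDICT(N → α) = (FIRST(α) \ {ε}) ∪ (FOLLOW(N) if α ⇒* ε)).

C → ( C ): PREDICT = { '(' }
  '(' is in predict set, so this production goes in M[C, '(']
C → num: PREDICT = { 'num' }
C → d: PREDICT = { 'd' }

M[C, '('] = C → ( C )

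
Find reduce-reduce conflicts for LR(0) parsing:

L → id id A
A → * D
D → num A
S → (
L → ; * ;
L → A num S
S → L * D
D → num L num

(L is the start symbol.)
A reduce-reduce conflict occurs when an LR(0) state has two complete items [A → α .] and [B → β .] — both call for a reduction, and with no lookahead the parser cannot choose between them.

Augment with L' → L and build the canonical LR(0) collection (I0 = CLOSURE({[L' → . L]}), then GOTO on every symbol after a dot until no new states appear). It has 21 states:
  I0: { [A → . * D], [L → . ; * ;], [L → . A num S], [L → . id id A], [L' → . L] }  — shift
  I1: { [A → * . D], [D → . num A], [D → . num L num] }  — shift
  I2: { [L → ; . * ;] }  — shift
  I3: { [L → A . num S] }  — shift
  I4: { [L' → L .] }  — accept
  I5: { [L → id . id A] }  — shift
  I6: { [A → . * D], [L → id id . A] }  — shift
  I7: { [L → id id A .] }  — reduce
  I8: { [A → . * D], [L → . ; * ;], [L → . A num S], [L → . id id A], [L → A num . S], [S → . (], [S → . L * D] }  — shift
  I9: { [S → ( .] }  — reduce
  I10: { [S → L . * D] }  — shift
  I11: { [L → A num S .] }  — reduce
  I12: { [D → . num A], [D → . num L num], [S → L * . D] }  — shift
  I13: { [S → L * D .] }  — reduce
  I14: { [A → . * D], [D → num . A], [D → num . L num], [L → . ; * ;], [L → . A num S], [L → . id id A] }  — shift
  I15: { [D → num A .], [L → A . num S] }  — shift, reduce
  I16: { [D → num L . num] }  — shift
  I17: { [D → num L num .] }  — reduce
  I18: { [L → ; * . ;] }  — shift
  I19: { [L → ; * ; .] }  — reduce
  I20: { [A → * D .] }  — reduce

No state contains more than one complete item.

Answer: No reduce-reduce conflicts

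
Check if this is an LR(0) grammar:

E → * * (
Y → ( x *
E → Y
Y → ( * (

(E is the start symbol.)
A grammar is LR(0) if no state in the canonical LR(0) collection has:
  - both a shift item (dot before a terminal) and a complete item (shift-reduce conflict), or
  - two or more complete items (reduce-reduce conflict; the accept item [E' → E .] counts as a complete item here).

Augment with E' → E and build the canonical LR(0) collection (I0 = CLOSURE({[E' → . E]}), then GOTO on every symbol after a dot until no new states appear). It has 11 states:
  I0: { [E → . * * (], [E → . Y], [E' → . E], [Y → . ( * (], [Y → . ( x *] }  — shift
  I1: { [Y → ( . * (], [Y → ( . x *] }  — shift
  I2: { [E → * . * (] }  — shift
  I3: { [E' → E .] }  — accept
  I4: { [E → Y .] }  — reduce
  I5: { [E → * * . (] }  — shift
  I6: { [E → * * ( .] }  — reduce
  I7: { [Y → ( * . (] }  — shift
  I8: { [Y → ( x . *] }  — shift
  I9: { [Y → ( x * .] }  — reduce
  I10: { [Y → ( * ( .] }  — reduce

Every state is either a pure shift/goto state or contains exactly one complete item and nothing to shift — no conflicts. The grammar is LR(0).

Answer: Yes, the grammar is LR(0)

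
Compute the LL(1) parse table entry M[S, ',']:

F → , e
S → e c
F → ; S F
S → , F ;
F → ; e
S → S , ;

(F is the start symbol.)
To find M[S, ','], we find productions for S where ',' is in the predict set (PREDICT(N → α) = (FIRST(α) \ {ε}) ∪ (FOLLOW(N) if α ⇒* ε)).

Relevant sets:
  FIRST(S) = { ',', 'e' }

S → e c: PREDICT = { 'e' }
S → , F ;: PREDICT = { ',' }
  ',' is in predict set, so this production goes in M[S, ',']
S → S , ;: PREDICT = { ',', 'e' }
  ',' is in predict set, so this production goes in M[S, ',']

M[S, ','] = S → , F ;, S → S , ;  (a multiply-defined cell — the grammar is not LL(1))

Answer: S → , F ;, S → S , ;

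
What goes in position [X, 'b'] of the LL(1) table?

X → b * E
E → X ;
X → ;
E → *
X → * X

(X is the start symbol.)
To find M[X, 'b'], we find productions for X where 'b' is in the predict set (PREDICT(N → α) = (FIRST(α) \ {ε}) ∪ (FOLLOW(N) if α ⇒* ε)).

X → b * E: PREDICT = { 'b' }
  'b' is in predict set, so this production goes in M[X, 'b']
X → ;: PREDICT = { ';' }
X → * X: PREDICT = { '*' }

M[X, 'b'] = X → b * E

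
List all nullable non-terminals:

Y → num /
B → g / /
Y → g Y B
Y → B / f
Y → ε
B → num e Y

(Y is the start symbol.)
{ 'Y' }

A non-terminal is nullable if it can derive ε (the empty string): either it has an ε-production, or it has a production whose right-hand side consists entirely of nullable non-terminals.

ε-productions: Y → ε
So Y is immediately nullable.
No further non-terminal can be added: every production for the remaining non-terminals contains a terminal or a non-nullable non-terminal.
Nullable = { 'Y' }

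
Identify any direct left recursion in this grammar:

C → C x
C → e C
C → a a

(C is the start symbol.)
Yes, C is left-recursive

Direct left recursion occurs when N → N α for some non-terminal N (the right-hand side begins with the left-hand side itself).

C → C x: LEFT RECURSIVE (starts with C)
C → e C: starts with e
C → a a: starts with a

The grammar has direct left recursion on: C.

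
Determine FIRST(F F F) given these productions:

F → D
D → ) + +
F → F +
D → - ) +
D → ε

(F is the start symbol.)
{ ')', '+', '-', ε }

FIRST sets of the non-terminals involved (from the grammar, by fixed-point iteration):
  FIRST(F) = { ')', '+', '-', ε }

To compute FIRST(F F F), process the symbols left to right:
Symbol F is a non-terminal. Add FIRST(F) \ {ε} = { ')', '+', '-' }
F is nullable (ε ∈ FIRST(F)), continue to the next symbol.
Symbol F is a non-terminal. Add FIRST(F) \ {ε} = { ')', '+', '-' }
F is nullable (ε ∈ FIRST(F)), continue to the next symbol.
Symbol F is a non-terminal. Add FIRST(F) \ {ε} = { ')', '+', '-' }
F is nullable (ε ∈ FIRST(F)), continue to the next symbol.
All symbols are nullable, so ε is in the result.
FIRST(F F F) = { ')', '+', '-', ε }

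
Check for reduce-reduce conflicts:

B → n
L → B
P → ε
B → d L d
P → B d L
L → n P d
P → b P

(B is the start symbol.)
Yes — I6: [B → n .] vs [P → .]

Augment with B' → B and build the canonical LR(0) collection (I0 = CLOSURE({[B' → . B]}), then GOTO on every symbol after a dot until no new states appear). It has 15 states:
  I0: { [B → . d L d], [B → . n], [B' → . B] }  — shift
  I1: { [B' → B .] }  — accept
  I2: { [B → . d L d], [B → . n], [B → d . L d], [L → . B], [L → . n P d] }  — shift
  I3: { [B → n .] }  — reduce
  I4: { [L → B .] }  — reduce
  I5: { [B → d L . d] }  — shift
  I6: { [B → . d L d], [B → . n], [B → n .], [L → n . P d], [P → . B d L], [P → . b P], [P → .] }  — shift, 2 reduces
  I7: { [P → B . d L] }  — shift
  I8: { [L → n P . d] }  — shift
  I9: { [B → . d L d], [B → . n], [P → . B d L], [P → . b P], [P → .], [P → b . P] }  — shift, reduce
  I10: { [P → b P .] }  — reduce
  I11: { [L → n P d .] }  — reduce
  I12: { [B → . d L d], [B → . n], [L → . B], [L → . n P d], [P → B d . L] }  — shift
  I13: { [P → B d L .] }  — reduce
  I14: { [B → d L d .] }  — reduce

I6 contains complete items [B → n .], [P → .] — reduce-reduce conflict.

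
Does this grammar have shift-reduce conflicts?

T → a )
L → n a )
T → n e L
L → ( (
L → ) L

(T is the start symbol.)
A shift-reduce conflict occurs when an LR(0) state has both:
  - a complete (reduce) item [A → α .] (dot at the end), and
  - a shift item [B → β . c γ] (dot before a terminal).

Augment with T' → T and build the canonical LR(0) collection (I0 = CLOSURE({[T' → . T]}), then GOTO on every symbol after a dot until no new states appear). It has 14 states:
  I0: { [T → . a )], [T → . n e L], [T' → . T] }  — shift
  I1: { [T' → T .] }  — accept
  I2: { [T → a . )] }  — shift
  I3: { [T → n . e L] }  — shift
  I4: { [L → . ( (], [L → . ) L], [L → . n a )], [T → n e . L] }  — shift
  I5: { [L → ( . (] }  — shift
  I6: { [L → ) . L], [L → . ( (], [L → . ) L], [L → . n a )] }  — shift
  I7: { [T → n e L .] }  — reduce
  I8: { [L → n . a )] }  — shift
  I9: { [L → n a . )] }  — shift
  I10: { [L → n a ) .] }  — reduce
  I11: { [L → ) L .] }  — reduce
  I12: { [L → ( ( .] }  — reduce
  I13: { [T → a ) .] }  — reduce

No state contains both a complete item and a shift item.

Answer: No shift-reduce conflicts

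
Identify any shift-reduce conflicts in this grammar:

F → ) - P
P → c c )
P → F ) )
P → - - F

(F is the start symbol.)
A shift-reduce conflict occurs when an LR(0) state has both:
  - a complete (reduce) item [A → α .] (dot at the end), and
  - a shift item [B → β . c γ] (dot before a terminal).

Augment with F' → F and build the canonical LR(0) collection (I0 = CLOSURE({[F' → . F]}), then GOTO on every symbol after a dot until no new states appear). It has 14 states:
  I0: { [F → . ) - P], [F' → . F] }  — shift
  I1: { [F → ) . - P] }  — shift
  I2: { [F' → F .] }  — accept
  I3: { [F → ) - . P], [F → . ) - P], [P → . - - F], [P → . F ) )], [P → . c c )] }  — shift
  I4: { [P → - . - F] }  — shift
  I5: { [P → F . ) )] }  — shift
  I6: { [F → ) - P .] }  — reduce
  I7: { [P → c . c )] }  — shift
  I8: { [P → c c . )] }  — shift
  I9: { [P → c c ) .] }  — reduce
  I10: { [P → F ) . )] }  — shift
  I11: { [P → F ) ) .] }  — reduce
  I12: { [F → . ) - P], [P → - - . F] }  — shift
  I13: { [P → - - F .] }  — reduce

No state contains both a complete item and a shift item.

Answer: No shift-reduce conflicts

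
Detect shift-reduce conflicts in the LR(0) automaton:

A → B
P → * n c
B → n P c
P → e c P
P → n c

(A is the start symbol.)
No shift-reduce conflicts

A shift-reduce conflict occurs when an LR(0) state has both:
  - a complete (reduce) item [A → α .] (dot at the end), and
  - a shift item [B → β . c γ] (dot before a terminal).

Augment with A' → A and build the canonical LR(0) collection (I0 = CLOSURE({[A' → . A]}), then GOTO on every symbol after a dot until no new states appear). It has 14 states:
  I0: { [A → . B], [A' → . A], [B → . n P c] }  — shift
  I1: { [A' → A .] }  — accept
  I2: { [A → B .] }  — reduce
  I3: { [B → n . P c], [P → . * n c], [P → . e c P], [P → . n c] }  — shift
  I4: { [P → * . n c] }  — shift
  I5: { [B → n P . c] }  — shift
  I6: { [P → e . c P] }  — shift
  I7: { [P → n . c] }  — shift
  I8: { [P → n c .] }  — reduce
  I9: { [P → . * n c], [P → . e c P], [P → . n c], [P → e c . P] }  — shift
  I10: { [P → e c P .] }  — reduce
  I11: { [B → n P c .] }  — reduce
  I12: { [P → * n . c] }  — shift
  I13: { [P → * n c .] }  — reduce

No state contains both a complete item and a shift item.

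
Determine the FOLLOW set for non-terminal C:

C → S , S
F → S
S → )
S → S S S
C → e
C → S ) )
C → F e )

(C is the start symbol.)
{ $ }

To compute FOLLOW(C), find every occurrence of C on a right-hand side N → α C β: add FIRST(β) \ {ε}, and if β is empty or nullable also add FOLLOW(N). Iterate to a fixed point.

C is the start symbol, so $ ∈ FOLLOW(C).
C does not occur on any right-hand side.

Taking the union: FOLLOW(C) = { $ }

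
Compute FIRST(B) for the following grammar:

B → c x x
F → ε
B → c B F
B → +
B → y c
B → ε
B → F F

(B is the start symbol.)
{ '+', 'c', 'y', ε }

To compute FIRST(B), examine every production with B on the left-hand side, reading each right-hand side left to right until a non-nullable symbol is reached.

FIRST sets of the other non-terminals involved (by the same procedure, iterated to a fixed point):
  FIRST(F) = { ε }

From B → c x x:
  - c is a terminal: add 'c' and stop
From B → c B F:
  - c is a terminal: add 'c' and stop
From B → +:
  - '+' is a terminal: add '+' and stop
From B → y c:
  - y is a terminal: add 'y' and stop
From B → ε:
  - ε-production, so ε ∈ FIRST(B)
From B → F F:
  - F is a non-terminal: add FIRST(F) \ {ε} = { }
    F is nullable, so continue to the next symbol
  - F is a non-terminal: add FIRST(F) \ {ε} = { }
    F is nullable and nothing follows, so the whole right-hand side can vanish: ε ∈ FIRST(B)

Collecting: FIRST(B) = { '+', 'c', 'y', ε }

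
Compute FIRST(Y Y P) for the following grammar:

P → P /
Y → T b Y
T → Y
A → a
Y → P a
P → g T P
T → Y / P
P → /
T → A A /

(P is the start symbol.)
FIRST sets of the non-terminals involved (from the grammar, by fixed-point iteration):
  FIRST(Y) = { '/', 'a', 'g' }

To compute FIRST(Y Y P), process the symbols left to right:
Symbol Y is a non-terminal. Add FIRST(Y) \ {ε} = { '/', 'a', 'g' }
Y is not nullable (ε ∉ FIRST(Y)), so stop here.
FIRST(Y Y P) = { '/', 'a', 'g' }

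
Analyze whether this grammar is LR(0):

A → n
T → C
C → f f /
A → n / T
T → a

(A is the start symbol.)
No. Shift-reduce conflict between [A → n .] and [A → n . / T]

Augment with A' → A and build the canonical LR(0) collection (I0 = CLOSURE({[A' → . A]}), then GOTO on every symbol after a dot until no new states appear). It has 10 states:
  I0: { [A → . n / T], [A → . n], [A' → . A] }  — shift
  I1: { [A' → A .] }  — accept
  I2: { [A → n . / T], [A → n .] }  — shift, reduce
  I3: { [A → n / . T], [C → . f f /], [T → . C], [T → . a] }  — shift
  I4: { [T → C .] }  — reduce
  I5: { [A → n / T .] }  — reduce
  I6: { [T → a .] }  — reduce
  I7: { [C → f . f /] }  — shift
  I8: { [C → f f . /] }  — shift
  I9: { [C → f f / .] }  — reduce

Conflict in state I2:
  Shift-reduce conflict between [A → n .] and [A → n . / T]
So the grammar is NOT LR(0).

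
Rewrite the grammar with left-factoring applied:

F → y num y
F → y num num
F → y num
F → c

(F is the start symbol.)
Left-factoring transforms A → αβ₁ | αβ₂ into A → αA' and A' → β₁ | β₂
(α is the longest common prefix among the alternatives). Repeat until
no nonterminal has two alternatives with a common prefix.

Round 1: F has alternatives sharing prefix 'y num'. Introduce F': F → y num F'
  Add: F' → y
  Add: F' → num
  Add: F' → ε

No remaining common prefixes — done.

Resulting grammar:
F → y num F'
F' → y
F' → num
F' → ε
F → c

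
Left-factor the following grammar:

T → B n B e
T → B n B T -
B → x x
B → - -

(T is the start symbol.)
T → B n B T'
T' → e
T' → T -
B → x x
B → - -

Left-factoring transforms A → αβ₁ | αβ₂ into A → αA' and A' → β₁ | β₂
(α is the longest common prefix among the alternatives). Repeat until
no nonterminal has two alternatives with a common prefix.

Round 1: T has alternatives sharing prefix 'B n B'. Introduce T': T → B n B T'
  Add: T' → e
  Add: T' → T -

No remaining common prefixes — done.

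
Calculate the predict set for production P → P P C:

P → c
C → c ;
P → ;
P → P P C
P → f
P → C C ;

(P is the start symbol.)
{ ';', 'c', 'f' }

PREDICT(P → P P C) = (FIRST(RHS) \ {ε}) ∪ (FOLLOW(P) if ε ∈ FIRST(RHS), i.e. RHS ⇒* ε)
FIRST(P) = { ';', 'c', 'f' }
FIRST(P P C) = { ';', 'c', 'f' }
ε ∉ FIRST(P P C), so FOLLOW(P) is not added.
PREDICT(P → P P C) = { ';', 'c', 'f' }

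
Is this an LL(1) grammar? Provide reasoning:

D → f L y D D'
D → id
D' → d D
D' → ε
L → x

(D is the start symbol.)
No. Predict set conflict for D': { 'd' }

A grammar is LL(1) if for each non-terminal N with multiple productions, the predict sets of those productions are pairwise disjoint, where PREDICT(N → α) = (FIRST(α) \ {ε}) ∪ (FOLLOW(N) if α ⇒* ε).

Relevant sets:
  FOLLOW(D') = { $, 'd' }

For D:
  PREDICT(D → f L y D D') = { 'f' }
  PREDICT(D → id) = { 'id' }
For D':
  PREDICT(D' → d D) = { 'd' }
  PREDICT(D' → ε) = { $, 'd' }
L has a single production, so nothing to check there.

Conflict found: Predict set conflict for D': { 'd' }
The grammar is NOT LL(1).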